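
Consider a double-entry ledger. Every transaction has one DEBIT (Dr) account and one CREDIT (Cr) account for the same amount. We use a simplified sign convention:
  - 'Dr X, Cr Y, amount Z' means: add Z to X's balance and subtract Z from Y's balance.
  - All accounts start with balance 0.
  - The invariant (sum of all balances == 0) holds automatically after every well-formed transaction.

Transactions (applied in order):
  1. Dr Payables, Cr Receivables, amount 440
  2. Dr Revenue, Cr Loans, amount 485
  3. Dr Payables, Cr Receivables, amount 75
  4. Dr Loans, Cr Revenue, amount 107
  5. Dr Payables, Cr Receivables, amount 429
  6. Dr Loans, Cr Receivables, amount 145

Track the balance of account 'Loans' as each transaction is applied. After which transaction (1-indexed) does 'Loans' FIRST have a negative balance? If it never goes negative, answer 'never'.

After txn 1: Loans=0
After txn 2: Loans=-485

Answer: 2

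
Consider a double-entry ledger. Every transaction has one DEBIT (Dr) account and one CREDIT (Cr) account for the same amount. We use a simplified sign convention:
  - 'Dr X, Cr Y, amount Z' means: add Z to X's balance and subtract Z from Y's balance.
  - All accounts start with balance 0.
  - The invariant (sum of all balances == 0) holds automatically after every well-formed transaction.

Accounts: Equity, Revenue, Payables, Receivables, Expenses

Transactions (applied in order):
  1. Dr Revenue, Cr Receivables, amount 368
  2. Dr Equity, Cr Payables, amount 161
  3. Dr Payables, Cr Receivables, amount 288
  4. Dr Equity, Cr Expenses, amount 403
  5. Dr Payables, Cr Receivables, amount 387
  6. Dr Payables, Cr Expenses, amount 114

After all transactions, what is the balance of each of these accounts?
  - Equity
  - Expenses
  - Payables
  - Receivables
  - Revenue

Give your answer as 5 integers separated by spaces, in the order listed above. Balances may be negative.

Answer: 564 -517 628 -1043 368

Derivation:
After txn 1 (Dr Revenue, Cr Receivables, amount 368): Receivables=-368 Revenue=368
After txn 2 (Dr Equity, Cr Payables, amount 161): Equity=161 Payables=-161 Receivables=-368 Revenue=368
After txn 3 (Dr Payables, Cr Receivables, amount 288): Equity=161 Payables=127 Receivables=-656 Revenue=368
After txn 4 (Dr Equity, Cr Expenses, amount 403): Equity=564 Expenses=-403 Payables=127 Receivables=-656 Revenue=368
After txn 5 (Dr Payables, Cr Receivables, amount 387): Equity=564 Expenses=-403 Payables=514 Receivables=-1043 Revenue=368
After txn 6 (Dr Payables, Cr Expenses, amount 114): Equity=564 Expenses=-517 Payables=628 Receivables=-1043 Revenue=368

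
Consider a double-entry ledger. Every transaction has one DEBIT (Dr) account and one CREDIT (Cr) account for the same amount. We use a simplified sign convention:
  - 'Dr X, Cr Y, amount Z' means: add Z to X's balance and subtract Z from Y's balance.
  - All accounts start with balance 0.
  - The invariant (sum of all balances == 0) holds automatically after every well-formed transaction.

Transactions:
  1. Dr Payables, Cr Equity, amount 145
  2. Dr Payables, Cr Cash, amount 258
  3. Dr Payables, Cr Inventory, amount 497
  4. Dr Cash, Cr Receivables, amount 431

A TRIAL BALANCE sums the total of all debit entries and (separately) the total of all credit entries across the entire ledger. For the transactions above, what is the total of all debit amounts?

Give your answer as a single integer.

Answer: 1331

Derivation:
Txn 1: debit+=145
Txn 2: debit+=258
Txn 3: debit+=497
Txn 4: debit+=431
Total debits = 1331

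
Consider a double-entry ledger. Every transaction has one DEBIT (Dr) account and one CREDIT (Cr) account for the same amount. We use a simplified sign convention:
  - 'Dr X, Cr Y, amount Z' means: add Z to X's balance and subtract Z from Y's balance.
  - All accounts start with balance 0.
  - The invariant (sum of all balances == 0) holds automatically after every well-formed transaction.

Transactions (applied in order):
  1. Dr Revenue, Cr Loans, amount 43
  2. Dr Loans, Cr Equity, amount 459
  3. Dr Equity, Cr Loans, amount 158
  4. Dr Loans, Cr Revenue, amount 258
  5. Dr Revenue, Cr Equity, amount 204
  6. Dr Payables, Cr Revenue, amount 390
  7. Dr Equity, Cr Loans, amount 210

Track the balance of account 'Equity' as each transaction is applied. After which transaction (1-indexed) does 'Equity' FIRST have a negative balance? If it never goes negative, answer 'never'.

After txn 1: Equity=0
After txn 2: Equity=-459

Answer: 2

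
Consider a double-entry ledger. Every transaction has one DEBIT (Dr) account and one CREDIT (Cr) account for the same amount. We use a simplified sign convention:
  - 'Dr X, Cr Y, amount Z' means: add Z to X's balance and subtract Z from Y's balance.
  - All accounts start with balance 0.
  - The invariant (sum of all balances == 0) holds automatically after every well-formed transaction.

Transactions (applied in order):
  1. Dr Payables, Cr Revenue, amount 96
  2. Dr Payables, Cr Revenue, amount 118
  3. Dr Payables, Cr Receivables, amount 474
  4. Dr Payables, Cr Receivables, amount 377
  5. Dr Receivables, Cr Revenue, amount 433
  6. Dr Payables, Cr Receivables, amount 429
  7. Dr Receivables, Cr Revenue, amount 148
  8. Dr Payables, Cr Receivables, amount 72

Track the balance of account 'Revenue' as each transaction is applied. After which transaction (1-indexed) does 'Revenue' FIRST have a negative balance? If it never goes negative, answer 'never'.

After txn 1: Revenue=-96

Answer: 1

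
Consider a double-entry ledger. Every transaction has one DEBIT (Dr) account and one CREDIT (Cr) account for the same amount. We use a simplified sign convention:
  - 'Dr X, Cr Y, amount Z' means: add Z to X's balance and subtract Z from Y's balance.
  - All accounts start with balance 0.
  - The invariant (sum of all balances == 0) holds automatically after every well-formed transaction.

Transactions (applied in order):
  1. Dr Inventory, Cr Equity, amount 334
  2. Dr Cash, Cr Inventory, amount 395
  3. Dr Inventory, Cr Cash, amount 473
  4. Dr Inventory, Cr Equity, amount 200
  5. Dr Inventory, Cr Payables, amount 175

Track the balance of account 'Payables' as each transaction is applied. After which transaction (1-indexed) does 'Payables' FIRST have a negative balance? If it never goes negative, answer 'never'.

After txn 1: Payables=0
After txn 2: Payables=0
After txn 3: Payables=0
After txn 4: Payables=0
After txn 5: Payables=-175

Answer: 5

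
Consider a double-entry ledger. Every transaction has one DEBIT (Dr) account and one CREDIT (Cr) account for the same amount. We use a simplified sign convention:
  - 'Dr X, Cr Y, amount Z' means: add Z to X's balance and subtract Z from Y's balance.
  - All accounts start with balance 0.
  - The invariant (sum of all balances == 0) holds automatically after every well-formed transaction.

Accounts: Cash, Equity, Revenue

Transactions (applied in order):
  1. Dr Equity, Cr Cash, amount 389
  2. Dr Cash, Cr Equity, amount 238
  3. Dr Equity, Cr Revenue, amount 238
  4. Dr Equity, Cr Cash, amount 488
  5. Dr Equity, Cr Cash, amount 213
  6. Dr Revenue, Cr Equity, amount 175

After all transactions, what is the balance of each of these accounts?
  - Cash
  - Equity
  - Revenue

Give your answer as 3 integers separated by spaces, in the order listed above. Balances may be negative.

After txn 1 (Dr Equity, Cr Cash, amount 389): Cash=-389 Equity=389
After txn 2 (Dr Cash, Cr Equity, amount 238): Cash=-151 Equity=151
After txn 3 (Dr Equity, Cr Revenue, amount 238): Cash=-151 Equity=389 Revenue=-238
After txn 4 (Dr Equity, Cr Cash, amount 488): Cash=-639 Equity=877 Revenue=-238
After txn 5 (Dr Equity, Cr Cash, amount 213): Cash=-852 Equity=1090 Revenue=-238
After txn 6 (Dr Revenue, Cr Equity, amount 175): Cash=-852 Equity=915 Revenue=-63

Answer: -852 915 -63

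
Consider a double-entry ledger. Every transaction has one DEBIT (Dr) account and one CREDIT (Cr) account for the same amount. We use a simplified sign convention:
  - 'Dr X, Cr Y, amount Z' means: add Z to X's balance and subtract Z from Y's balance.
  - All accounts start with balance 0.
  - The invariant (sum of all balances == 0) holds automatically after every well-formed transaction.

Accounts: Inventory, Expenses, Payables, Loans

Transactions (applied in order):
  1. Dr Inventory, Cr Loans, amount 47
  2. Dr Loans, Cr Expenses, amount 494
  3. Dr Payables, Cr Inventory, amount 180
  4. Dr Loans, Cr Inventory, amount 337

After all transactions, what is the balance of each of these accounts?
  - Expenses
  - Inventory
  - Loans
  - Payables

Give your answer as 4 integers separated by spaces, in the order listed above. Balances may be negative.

After txn 1 (Dr Inventory, Cr Loans, amount 47): Inventory=47 Loans=-47
After txn 2 (Dr Loans, Cr Expenses, amount 494): Expenses=-494 Inventory=47 Loans=447
After txn 3 (Dr Payables, Cr Inventory, amount 180): Expenses=-494 Inventory=-133 Loans=447 Payables=180
After txn 4 (Dr Loans, Cr Inventory, amount 337): Expenses=-494 Inventory=-470 Loans=784 Payables=180

Answer: -494 -470 784 180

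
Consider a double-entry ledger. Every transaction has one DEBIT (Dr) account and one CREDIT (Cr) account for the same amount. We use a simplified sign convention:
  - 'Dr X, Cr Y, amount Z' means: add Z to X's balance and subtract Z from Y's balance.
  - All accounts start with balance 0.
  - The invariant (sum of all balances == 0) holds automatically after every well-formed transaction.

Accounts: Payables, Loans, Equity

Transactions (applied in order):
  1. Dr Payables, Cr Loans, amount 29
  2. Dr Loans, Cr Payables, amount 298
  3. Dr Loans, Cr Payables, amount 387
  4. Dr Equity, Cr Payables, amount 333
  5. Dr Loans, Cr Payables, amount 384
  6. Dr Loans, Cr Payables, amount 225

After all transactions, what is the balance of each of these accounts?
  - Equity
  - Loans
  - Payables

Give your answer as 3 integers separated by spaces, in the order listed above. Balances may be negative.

Answer: 333 1265 -1598

Derivation:
After txn 1 (Dr Payables, Cr Loans, amount 29): Loans=-29 Payables=29
After txn 2 (Dr Loans, Cr Payables, amount 298): Loans=269 Payables=-269
After txn 3 (Dr Loans, Cr Payables, amount 387): Loans=656 Payables=-656
After txn 4 (Dr Equity, Cr Payables, amount 333): Equity=333 Loans=656 Payables=-989
After txn 5 (Dr Loans, Cr Payables, amount 384): Equity=333 Loans=1040 Payables=-1373
After txn 6 (Dr Loans, Cr Payables, amount 225): Equity=333 Loans=1265 Payables=-1598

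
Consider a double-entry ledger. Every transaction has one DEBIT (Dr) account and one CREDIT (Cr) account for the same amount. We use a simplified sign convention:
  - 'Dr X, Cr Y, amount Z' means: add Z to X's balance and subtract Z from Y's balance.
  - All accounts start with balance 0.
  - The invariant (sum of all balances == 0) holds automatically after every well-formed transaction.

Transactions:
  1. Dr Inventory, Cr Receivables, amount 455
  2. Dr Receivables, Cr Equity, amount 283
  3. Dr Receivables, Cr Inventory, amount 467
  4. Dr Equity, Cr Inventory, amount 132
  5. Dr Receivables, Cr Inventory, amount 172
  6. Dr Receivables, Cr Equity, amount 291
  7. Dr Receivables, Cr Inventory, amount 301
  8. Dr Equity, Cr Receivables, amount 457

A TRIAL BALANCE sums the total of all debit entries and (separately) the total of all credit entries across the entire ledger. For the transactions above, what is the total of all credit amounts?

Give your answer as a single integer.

Answer: 2558

Derivation:
Txn 1: credit+=455
Txn 2: credit+=283
Txn 3: credit+=467
Txn 4: credit+=132
Txn 5: credit+=172
Txn 6: credit+=291
Txn 7: credit+=301
Txn 8: credit+=457
Total credits = 2558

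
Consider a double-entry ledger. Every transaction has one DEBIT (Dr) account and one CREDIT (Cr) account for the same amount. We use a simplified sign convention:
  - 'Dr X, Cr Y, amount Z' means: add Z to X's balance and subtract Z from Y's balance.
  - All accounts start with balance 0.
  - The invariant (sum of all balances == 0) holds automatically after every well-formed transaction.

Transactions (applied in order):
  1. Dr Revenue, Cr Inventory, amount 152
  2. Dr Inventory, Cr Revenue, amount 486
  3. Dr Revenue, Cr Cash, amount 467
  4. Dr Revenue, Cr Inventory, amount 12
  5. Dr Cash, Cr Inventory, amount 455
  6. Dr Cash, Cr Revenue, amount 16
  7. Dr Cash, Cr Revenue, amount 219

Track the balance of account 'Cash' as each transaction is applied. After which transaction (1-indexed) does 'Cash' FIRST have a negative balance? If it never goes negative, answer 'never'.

Answer: 3

Derivation:
After txn 1: Cash=0
After txn 2: Cash=0
After txn 3: Cash=-467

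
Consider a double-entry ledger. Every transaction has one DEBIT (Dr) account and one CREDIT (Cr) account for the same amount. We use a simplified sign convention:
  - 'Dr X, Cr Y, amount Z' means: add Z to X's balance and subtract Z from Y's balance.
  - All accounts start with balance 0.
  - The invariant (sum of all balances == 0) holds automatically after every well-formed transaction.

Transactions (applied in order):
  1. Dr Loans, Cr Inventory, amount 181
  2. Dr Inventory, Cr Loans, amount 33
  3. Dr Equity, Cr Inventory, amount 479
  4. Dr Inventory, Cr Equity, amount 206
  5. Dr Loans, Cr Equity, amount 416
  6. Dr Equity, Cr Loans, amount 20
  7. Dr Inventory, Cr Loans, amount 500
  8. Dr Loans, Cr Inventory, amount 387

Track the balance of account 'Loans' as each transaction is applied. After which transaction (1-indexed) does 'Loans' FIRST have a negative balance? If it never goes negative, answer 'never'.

After txn 1: Loans=181
After txn 2: Loans=148
After txn 3: Loans=148
After txn 4: Loans=148
After txn 5: Loans=564
After txn 6: Loans=544
After txn 7: Loans=44
After txn 8: Loans=431

Answer: never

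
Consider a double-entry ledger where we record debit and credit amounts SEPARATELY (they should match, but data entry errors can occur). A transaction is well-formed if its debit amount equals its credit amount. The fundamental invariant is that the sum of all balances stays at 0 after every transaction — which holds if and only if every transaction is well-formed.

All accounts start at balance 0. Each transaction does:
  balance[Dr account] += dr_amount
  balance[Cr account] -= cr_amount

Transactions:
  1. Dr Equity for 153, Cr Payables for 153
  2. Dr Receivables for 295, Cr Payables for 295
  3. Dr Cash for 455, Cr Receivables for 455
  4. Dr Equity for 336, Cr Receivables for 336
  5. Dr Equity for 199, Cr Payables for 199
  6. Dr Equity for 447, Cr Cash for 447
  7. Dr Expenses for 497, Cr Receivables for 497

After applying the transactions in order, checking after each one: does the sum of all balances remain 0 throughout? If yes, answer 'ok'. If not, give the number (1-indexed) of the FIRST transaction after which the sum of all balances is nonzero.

After txn 1: dr=153 cr=153 sum_balances=0
After txn 2: dr=295 cr=295 sum_balances=0
After txn 3: dr=455 cr=455 sum_balances=0
After txn 4: dr=336 cr=336 sum_balances=0
After txn 5: dr=199 cr=199 sum_balances=0
After txn 6: dr=447 cr=447 sum_balances=0
After txn 7: dr=497 cr=497 sum_balances=0

Answer: ok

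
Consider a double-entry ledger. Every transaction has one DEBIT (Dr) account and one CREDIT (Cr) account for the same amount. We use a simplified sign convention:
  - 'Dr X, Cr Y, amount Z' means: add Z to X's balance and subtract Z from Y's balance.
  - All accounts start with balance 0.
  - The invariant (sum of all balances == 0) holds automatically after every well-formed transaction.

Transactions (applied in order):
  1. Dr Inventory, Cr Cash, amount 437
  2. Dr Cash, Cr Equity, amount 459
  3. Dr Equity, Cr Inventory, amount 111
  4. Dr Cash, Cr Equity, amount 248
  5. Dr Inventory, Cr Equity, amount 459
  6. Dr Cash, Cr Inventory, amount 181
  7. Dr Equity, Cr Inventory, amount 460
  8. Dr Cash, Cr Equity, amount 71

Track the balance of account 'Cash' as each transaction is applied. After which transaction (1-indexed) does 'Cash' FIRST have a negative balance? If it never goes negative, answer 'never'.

Answer: 1

Derivation:
After txn 1: Cash=-437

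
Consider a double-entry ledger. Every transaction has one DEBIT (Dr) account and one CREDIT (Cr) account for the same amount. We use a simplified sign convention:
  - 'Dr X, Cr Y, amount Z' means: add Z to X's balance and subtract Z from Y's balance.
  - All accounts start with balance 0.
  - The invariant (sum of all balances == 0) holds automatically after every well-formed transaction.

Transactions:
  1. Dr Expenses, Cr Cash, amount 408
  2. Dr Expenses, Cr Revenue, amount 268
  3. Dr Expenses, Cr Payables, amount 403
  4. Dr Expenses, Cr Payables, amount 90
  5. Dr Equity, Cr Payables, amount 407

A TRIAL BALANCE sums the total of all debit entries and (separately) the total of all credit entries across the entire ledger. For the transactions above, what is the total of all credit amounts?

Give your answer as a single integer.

Txn 1: credit+=408
Txn 2: credit+=268
Txn 3: credit+=403
Txn 4: credit+=90
Txn 5: credit+=407
Total credits = 1576

Answer: 1576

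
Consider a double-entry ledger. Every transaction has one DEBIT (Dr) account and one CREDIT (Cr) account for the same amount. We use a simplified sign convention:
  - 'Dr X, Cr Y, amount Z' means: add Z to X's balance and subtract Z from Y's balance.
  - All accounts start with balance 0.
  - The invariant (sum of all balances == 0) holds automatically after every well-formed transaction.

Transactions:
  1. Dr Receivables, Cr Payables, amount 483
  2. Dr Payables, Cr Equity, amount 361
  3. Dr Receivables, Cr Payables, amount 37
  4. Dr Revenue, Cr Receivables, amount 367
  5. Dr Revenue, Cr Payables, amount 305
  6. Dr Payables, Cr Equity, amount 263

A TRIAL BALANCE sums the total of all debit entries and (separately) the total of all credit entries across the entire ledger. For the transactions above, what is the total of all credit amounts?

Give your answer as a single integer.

Txn 1: credit+=483
Txn 2: credit+=361
Txn 3: credit+=37
Txn 4: credit+=367
Txn 5: credit+=305
Txn 6: credit+=263
Total credits = 1816

Answer: 1816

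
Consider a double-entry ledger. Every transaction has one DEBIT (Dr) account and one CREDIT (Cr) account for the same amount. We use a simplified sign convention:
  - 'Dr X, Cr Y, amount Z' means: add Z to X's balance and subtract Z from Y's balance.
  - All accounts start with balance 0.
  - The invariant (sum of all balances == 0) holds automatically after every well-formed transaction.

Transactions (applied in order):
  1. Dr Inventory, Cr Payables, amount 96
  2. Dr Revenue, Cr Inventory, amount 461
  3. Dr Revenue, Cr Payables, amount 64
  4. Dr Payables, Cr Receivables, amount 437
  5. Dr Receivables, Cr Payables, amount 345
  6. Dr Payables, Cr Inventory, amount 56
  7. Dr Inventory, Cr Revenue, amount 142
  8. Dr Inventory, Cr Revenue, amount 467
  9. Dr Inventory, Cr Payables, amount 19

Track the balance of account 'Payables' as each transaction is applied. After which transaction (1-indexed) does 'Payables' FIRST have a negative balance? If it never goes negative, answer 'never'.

After txn 1: Payables=-96

Answer: 1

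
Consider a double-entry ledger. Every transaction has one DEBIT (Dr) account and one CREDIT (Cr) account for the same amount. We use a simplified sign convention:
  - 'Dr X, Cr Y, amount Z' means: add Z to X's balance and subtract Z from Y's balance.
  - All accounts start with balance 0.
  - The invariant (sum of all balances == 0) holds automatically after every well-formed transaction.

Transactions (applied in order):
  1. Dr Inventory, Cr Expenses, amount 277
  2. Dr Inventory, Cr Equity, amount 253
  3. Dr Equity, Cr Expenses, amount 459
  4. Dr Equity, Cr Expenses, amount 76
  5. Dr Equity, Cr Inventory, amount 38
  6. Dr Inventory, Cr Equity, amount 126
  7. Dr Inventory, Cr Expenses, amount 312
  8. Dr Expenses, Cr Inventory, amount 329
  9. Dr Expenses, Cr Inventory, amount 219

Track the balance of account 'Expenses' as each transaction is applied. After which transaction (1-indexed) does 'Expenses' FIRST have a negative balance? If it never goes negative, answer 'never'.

Answer: 1

Derivation:
After txn 1: Expenses=-277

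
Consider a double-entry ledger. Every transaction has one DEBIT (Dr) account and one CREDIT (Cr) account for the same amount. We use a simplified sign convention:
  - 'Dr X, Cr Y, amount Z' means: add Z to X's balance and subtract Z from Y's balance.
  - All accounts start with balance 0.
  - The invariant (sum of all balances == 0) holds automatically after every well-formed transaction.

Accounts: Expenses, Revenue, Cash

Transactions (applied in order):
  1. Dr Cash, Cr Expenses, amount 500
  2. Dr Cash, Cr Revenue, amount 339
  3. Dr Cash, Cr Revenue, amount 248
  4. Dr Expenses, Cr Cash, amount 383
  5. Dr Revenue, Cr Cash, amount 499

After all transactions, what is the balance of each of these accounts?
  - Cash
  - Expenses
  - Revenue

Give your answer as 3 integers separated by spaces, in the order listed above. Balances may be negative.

After txn 1 (Dr Cash, Cr Expenses, amount 500): Cash=500 Expenses=-500
After txn 2 (Dr Cash, Cr Revenue, amount 339): Cash=839 Expenses=-500 Revenue=-339
After txn 3 (Dr Cash, Cr Revenue, amount 248): Cash=1087 Expenses=-500 Revenue=-587
After txn 4 (Dr Expenses, Cr Cash, amount 383): Cash=704 Expenses=-117 Revenue=-587
After txn 5 (Dr Revenue, Cr Cash, amount 499): Cash=205 Expenses=-117 Revenue=-88

Answer: 205 -117 -88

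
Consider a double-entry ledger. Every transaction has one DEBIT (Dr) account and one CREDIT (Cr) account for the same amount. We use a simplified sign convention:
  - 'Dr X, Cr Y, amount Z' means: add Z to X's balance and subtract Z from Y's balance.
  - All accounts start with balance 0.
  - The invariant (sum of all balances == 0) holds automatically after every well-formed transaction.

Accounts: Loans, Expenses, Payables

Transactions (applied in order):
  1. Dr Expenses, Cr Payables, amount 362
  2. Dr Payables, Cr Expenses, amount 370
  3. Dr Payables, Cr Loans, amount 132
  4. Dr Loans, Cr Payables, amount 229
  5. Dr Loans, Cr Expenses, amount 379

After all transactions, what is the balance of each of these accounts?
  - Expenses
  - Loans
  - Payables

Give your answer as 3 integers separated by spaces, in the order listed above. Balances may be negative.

After txn 1 (Dr Expenses, Cr Payables, amount 362): Expenses=362 Payables=-362
After txn 2 (Dr Payables, Cr Expenses, amount 370): Expenses=-8 Payables=8
After txn 3 (Dr Payables, Cr Loans, amount 132): Expenses=-8 Loans=-132 Payables=140
After txn 4 (Dr Loans, Cr Payables, amount 229): Expenses=-8 Loans=97 Payables=-89
After txn 5 (Dr Loans, Cr Expenses, amount 379): Expenses=-387 Loans=476 Payables=-89

Answer: -387 476 -89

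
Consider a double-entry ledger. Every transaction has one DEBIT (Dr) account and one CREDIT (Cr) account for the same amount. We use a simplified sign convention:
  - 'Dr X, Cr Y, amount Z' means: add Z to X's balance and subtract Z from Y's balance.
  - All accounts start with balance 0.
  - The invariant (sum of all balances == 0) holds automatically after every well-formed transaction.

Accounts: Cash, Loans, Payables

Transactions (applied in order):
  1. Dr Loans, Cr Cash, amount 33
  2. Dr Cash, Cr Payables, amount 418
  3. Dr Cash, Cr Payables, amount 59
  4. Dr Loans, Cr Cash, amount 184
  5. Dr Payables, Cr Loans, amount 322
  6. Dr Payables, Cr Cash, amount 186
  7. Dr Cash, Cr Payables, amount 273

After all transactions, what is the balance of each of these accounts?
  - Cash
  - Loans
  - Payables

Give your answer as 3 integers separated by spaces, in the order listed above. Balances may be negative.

After txn 1 (Dr Loans, Cr Cash, amount 33): Cash=-33 Loans=33
After txn 2 (Dr Cash, Cr Payables, amount 418): Cash=385 Loans=33 Payables=-418
After txn 3 (Dr Cash, Cr Payables, amount 59): Cash=444 Loans=33 Payables=-477
After txn 4 (Dr Loans, Cr Cash, amount 184): Cash=260 Loans=217 Payables=-477
After txn 5 (Dr Payables, Cr Loans, amount 322): Cash=260 Loans=-105 Payables=-155
After txn 6 (Dr Payables, Cr Cash, amount 186): Cash=74 Loans=-105 Payables=31
After txn 7 (Dr Cash, Cr Payables, amount 273): Cash=347 Loans=-105 Payables=-242

Answer: 347 -105 -242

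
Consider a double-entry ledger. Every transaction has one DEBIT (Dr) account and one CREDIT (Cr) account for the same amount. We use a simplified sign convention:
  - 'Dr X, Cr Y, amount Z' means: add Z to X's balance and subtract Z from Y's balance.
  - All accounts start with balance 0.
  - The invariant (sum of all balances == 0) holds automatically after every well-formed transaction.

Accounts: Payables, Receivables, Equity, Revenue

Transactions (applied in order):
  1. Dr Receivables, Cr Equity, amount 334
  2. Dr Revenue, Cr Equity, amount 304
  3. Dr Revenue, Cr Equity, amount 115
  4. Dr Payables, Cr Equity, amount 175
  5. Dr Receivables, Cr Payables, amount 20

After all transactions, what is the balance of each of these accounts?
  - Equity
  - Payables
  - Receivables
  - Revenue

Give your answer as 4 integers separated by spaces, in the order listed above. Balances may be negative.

Answer: -928 155 354 419

Derivation:
After txn 1 (Dr Receivables, Cr Equity, amount 334): Equity=-334 Receivables=334
After txn 2 (Dr Revenue, Cr Equity, amount 304): Equity=-638 Receivables=334 Revenue=304
After txn 3 (Dr Revenue, Cr Equity, amount 115): Equity=-753 Receivables=334 Revenue=419
After txn 4 (Dr Payables, Cr Equity, amount 175): Equity=-928 Payables=175 Receivables=334 Revenue=419
After txn 5 (Dr Receivables, Cr Payables, amount 20): Equity=-928 Payables=155 Receivables=354 Revenue=419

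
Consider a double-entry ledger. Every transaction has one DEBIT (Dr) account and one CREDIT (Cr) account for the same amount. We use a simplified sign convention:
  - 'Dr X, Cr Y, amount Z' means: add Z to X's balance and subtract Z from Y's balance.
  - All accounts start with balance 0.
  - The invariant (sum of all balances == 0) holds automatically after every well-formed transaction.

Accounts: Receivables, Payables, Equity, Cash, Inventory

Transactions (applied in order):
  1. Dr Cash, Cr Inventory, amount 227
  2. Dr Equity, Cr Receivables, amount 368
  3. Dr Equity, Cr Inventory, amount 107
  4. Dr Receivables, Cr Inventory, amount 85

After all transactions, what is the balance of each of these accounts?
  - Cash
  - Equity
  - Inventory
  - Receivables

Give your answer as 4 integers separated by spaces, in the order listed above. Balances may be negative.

Answer: 227 475 -419 -283

Derivation:
After txn 1 (Dr Cash, Cr Inventory, amount 227): Cash=227 Inventory=-227
After txn 2 (Dr Equity, Cr Receivables, amount 368): Cash=227 Equity=368 Inventory=-227 Receivables=-368
After txn 3 (Dr Equity, Cr Inventory, amount 107): Cash=227 Equity=475 Inventory=-334 Receivables=-368
After txn 4 (Dr Receivables, Cr Inventory, amount 85): Cash=227 Equity=475 Inventory=-419 Receivables=-283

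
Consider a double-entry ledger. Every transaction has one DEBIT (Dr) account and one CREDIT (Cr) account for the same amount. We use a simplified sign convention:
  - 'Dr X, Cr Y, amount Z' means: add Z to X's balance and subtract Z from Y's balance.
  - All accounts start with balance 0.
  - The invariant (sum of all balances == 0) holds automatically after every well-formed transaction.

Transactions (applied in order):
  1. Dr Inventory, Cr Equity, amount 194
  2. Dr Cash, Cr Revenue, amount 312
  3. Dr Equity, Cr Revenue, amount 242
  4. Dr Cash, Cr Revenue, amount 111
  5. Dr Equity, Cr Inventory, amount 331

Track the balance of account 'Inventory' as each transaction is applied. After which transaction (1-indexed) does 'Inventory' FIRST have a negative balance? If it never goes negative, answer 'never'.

Answer: 5

Derivation:
After txn 1: Inventory=194
After txn 2: Inventory=194
After txn 3: Inventory=194
After txn 4: Inventory=194
After txn 5: Inventory=-137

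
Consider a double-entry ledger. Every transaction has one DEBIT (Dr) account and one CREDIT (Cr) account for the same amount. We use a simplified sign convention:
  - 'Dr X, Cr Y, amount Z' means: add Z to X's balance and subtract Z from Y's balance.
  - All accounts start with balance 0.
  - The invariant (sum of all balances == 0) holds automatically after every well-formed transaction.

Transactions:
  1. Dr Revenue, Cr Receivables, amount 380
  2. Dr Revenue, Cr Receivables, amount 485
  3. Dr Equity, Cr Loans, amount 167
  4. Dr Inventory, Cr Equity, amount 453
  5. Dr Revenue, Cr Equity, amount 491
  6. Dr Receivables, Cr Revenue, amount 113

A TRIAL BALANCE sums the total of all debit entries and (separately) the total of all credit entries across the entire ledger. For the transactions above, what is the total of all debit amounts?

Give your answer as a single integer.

Txn 1: debit+=380
Txn 2: debit+=485
Txn 3: debit+=167
Txn 4: debit+=453
Txn 5: debit+=491
Txn 6: debit+=113
Total debits = 2089

Answer: 2089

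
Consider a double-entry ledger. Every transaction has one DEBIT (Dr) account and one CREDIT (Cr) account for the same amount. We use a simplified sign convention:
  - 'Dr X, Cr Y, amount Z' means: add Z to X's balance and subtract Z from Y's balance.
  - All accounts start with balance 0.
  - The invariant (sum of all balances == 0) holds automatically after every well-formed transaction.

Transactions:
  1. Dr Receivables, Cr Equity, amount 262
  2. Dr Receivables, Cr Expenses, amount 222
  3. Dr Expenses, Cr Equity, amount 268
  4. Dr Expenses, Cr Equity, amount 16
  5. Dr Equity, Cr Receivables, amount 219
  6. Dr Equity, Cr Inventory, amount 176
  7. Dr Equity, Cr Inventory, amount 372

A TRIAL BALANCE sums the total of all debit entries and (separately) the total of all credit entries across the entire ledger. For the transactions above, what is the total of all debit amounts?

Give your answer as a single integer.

Answer: 1535

Derivation:
Txn 1: debit+=262
Txn 2: debit+=222
Txn 3: debit+=268
Txn 4: debit+=16
Txn 5: debit+=219
Txn 6: debit+=176
Txn 7: debit+=372
Total debits = 1535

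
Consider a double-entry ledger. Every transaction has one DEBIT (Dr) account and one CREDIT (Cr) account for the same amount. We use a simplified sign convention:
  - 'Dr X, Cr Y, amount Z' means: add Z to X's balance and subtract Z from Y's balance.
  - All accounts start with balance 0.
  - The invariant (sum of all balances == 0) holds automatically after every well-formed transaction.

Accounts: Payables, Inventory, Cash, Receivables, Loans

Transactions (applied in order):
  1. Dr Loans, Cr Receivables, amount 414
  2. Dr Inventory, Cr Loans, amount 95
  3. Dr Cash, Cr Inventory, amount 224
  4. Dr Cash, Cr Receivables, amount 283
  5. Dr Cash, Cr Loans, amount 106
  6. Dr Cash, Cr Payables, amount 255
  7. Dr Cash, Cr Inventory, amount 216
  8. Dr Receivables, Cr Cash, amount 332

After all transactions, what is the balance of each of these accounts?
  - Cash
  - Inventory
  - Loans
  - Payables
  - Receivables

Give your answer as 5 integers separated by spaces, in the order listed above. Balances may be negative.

After txn 1 (Dr Loans, Cr Receivables, amount 414): Loans=414 Receivables=-414
After txn 2 (Dr Inventory, Cr Loans, amount 95): Inventory=95 Loans=319 Receivables=-414
After txn 3 (Dr Cash, Cr Inventory, amount 224): Cash=224 Inventory=-129 Loans=319 Receivables=-414
After txn 4 (Dr Cash, Cr Receivables, amount 283): Cash=507 Inventory=-129 Loans=319 Receivables=-697
After txn 5 (Dr Cash, Cr Loans, amount 106): Cash=613 Inventory=-129 Loans=213 Receivables=-697
After txn 6 (Dr Cash, Cr Payables, amount 255): Cash=868 Inventory=-129 Loans=213 Payables=-255 Receivables=-697
After txn 7 (Dr Cash, Cr Inventory, amount 216): Cash=1084 Inventory=-345 Loans=213 Payables=-255 Receivables=-697
After txn 8 (Dr Receivables, Cr Cash, amount 332): Cash=752 Inventory=-345 Loans=213 Payables=-255 Receivables=-365

Answer: 752 -345 213 -255 -365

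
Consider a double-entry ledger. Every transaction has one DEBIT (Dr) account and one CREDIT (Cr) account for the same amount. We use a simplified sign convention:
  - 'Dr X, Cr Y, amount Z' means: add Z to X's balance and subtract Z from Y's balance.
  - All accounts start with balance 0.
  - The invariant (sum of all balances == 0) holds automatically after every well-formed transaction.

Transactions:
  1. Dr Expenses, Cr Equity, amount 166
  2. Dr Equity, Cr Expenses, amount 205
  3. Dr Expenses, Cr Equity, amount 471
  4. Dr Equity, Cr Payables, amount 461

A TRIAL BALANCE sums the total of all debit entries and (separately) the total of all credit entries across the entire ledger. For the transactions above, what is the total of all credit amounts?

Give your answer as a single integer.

Answer: 1303

Derivation:
Txn 1: credit+=166
Txn 2: credit+=205
Txn 3: credit+=471
Txn 4: credit+=461
Total credits = 1303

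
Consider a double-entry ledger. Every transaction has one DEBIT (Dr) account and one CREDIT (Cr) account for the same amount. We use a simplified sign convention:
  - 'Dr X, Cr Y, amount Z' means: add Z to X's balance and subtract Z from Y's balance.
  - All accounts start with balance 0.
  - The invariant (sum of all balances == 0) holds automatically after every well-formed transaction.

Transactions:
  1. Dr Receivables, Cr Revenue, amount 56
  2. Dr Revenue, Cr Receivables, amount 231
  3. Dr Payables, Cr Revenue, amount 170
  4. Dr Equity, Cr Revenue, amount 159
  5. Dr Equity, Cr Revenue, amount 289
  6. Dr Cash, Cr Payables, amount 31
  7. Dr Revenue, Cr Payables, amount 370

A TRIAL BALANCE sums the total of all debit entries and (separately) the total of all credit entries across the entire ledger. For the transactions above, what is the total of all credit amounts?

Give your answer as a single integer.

Txn 1: credit+=56
Txn 2: credit+=231
Txn 3: credit+=170
Txn 4: credit+=159
Txn 5: credit+=289
Txn 6: credit+=31
Txn 7: credit+=370
Total credits = 1306

Answer: 1306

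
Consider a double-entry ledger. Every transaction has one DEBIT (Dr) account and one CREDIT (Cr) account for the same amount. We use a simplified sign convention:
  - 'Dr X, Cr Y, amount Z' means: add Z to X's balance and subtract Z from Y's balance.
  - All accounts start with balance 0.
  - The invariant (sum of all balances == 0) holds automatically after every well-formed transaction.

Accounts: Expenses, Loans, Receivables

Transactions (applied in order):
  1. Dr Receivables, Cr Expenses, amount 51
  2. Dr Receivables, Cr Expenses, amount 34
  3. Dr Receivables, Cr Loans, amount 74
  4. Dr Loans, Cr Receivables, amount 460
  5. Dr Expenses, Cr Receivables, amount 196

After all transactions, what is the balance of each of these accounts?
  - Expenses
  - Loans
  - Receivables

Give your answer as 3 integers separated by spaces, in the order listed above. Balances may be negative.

Answer: 111 386 -497

Derivation:
After txn 1 (Dr Receivables, Cr Expenses, amount 51): Expenses=-51 Receivables=51
After txn 2 (Dr Receivables, Cr Expenses, amount 34): Expenses=-85 Receivables=85
After txn 3 (Dr Receivables, Cr Loans, amount 74): Expenses=-85 Loans=-74 Receivables=159
After txn 4 (Dr Loans, Cr Receivables, amount 460): Expenses=-85 Loans=386 Receivables=-301
After txn 5 (Dr Expenses, Cr Receivables, amount 196): Expenses=111 Loans=386 Receivables=-497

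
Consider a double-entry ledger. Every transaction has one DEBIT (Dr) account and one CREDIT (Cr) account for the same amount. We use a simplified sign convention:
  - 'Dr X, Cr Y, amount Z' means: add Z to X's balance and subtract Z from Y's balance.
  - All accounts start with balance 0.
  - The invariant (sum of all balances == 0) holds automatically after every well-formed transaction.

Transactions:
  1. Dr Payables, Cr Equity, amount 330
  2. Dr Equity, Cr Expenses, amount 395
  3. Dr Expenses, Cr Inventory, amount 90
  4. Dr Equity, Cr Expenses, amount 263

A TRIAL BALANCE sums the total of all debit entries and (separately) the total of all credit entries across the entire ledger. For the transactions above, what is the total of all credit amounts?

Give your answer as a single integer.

Answer: 1078

Derivation:
Txn 1: credit+=330
Txn 2: credit+=395
Txn 3: credit+=90
Txn 4: credit+=263
Total credits = 1078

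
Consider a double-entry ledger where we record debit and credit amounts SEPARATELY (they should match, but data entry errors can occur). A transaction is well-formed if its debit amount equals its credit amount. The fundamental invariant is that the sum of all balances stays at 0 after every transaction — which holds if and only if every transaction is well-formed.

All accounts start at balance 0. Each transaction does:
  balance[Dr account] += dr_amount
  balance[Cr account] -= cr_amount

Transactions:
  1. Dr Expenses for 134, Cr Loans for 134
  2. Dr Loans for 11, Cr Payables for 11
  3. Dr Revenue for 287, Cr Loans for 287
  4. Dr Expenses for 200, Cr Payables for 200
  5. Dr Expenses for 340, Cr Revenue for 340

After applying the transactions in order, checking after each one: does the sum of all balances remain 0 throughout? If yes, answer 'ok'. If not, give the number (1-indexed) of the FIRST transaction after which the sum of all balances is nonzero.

After txn 1: dr=134 cr=134 sum_balances=0
After txn 2: dr=11 cr=11 sum_balances=0
After txn 3: dr=287 cr=287 sum_balances=0
After txn 4: dr=200 cr=200 sum_balances=0
After txn 5: dr=340 cr=340 sum_balances=0

Answer: ok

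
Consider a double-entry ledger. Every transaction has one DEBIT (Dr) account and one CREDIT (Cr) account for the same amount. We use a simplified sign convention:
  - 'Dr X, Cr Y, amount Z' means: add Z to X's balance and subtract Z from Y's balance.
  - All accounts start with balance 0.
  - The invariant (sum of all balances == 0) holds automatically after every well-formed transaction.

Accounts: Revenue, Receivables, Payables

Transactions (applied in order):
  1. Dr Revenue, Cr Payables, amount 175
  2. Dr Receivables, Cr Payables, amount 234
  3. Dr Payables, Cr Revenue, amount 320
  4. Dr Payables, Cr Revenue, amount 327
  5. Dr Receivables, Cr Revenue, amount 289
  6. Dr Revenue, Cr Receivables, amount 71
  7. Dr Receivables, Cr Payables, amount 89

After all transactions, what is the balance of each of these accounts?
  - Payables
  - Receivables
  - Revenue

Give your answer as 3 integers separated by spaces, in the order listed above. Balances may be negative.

Answer: 149 541 -690

Derivation:
After txn 1 (Dr Revenue, Cr Payables, amount 175): Payables=-175 Revenue=175
After txn 2 (Dr Receivables, Cr Payables, amount 234): Payables=-409 Receivables=234 Revenue=175
After txn 3 (Dr Payables, Cr Revenue, amount 320): Payables=-89 Receivables=234 Revenue=-145
After txn 4 (Dr Payables, Cr Revenue, amount 327): Payables=238 Receivables=234 Revenue=-472
After txn 5 (Dr Receivables, Cr Revenue, amount 289): Payables=238 Receivables=523 Revenue=-761
After txn 6 (Dr Revenue, Cr Receivables, amount 71): Payables=238 Receivables=452 Revenue=-690
After txn 7 (Dr Receivables, Cr Payables, amount 89): Payables=149 Receivables=541 Revenue=-690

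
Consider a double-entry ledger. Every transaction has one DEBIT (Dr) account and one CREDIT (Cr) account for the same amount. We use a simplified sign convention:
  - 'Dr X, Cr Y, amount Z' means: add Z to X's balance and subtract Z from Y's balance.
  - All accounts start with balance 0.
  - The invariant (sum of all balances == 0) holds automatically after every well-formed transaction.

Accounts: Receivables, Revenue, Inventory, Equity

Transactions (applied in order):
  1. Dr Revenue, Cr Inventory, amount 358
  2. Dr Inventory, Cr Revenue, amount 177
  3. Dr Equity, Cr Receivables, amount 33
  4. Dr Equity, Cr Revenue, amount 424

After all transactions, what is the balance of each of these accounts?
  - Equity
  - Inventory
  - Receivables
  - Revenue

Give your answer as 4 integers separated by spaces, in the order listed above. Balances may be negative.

After txn 1 (Dr Revenue, Cr Inventory, amount 358): Inventory=-358 Revenue=358
After txn 2 (Dr Inventory, Cr Revenue, amount 177): Inventory=-181 Revenue=181
After txn 3 (Dr Equity, Cr Receivables, amount 33): Equity=33 Inventory=-181 Receivables=-33 Revenue=181
After txn 4 (Dr Equity, Cr Revenue, amount 424): Equity=457 Inventory=-181 Receivables=-33 Revenue=-243

Answer: 457 -181 -33 -243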